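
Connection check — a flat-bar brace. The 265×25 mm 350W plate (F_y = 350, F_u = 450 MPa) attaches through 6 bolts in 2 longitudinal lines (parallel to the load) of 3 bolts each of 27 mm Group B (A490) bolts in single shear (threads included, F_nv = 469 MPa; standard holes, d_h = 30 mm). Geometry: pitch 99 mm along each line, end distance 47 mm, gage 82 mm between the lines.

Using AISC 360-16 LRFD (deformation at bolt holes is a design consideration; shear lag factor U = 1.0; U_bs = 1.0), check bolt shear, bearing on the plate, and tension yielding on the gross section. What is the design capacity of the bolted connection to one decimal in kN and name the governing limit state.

Bolt shear: A_b = π(27)²/4 = 572.56 mm². φR_n = 0.75 × 469 × 572.56 × 6 × 1 = 1208.4 kN.
Bearing (25 mm plate, F_u = 450 MPa): end bolts L_c = 47 − 30/2 = 32, R_n = min(1.2×32×25×450, 2.4×27×25×450) = 432 kN/bolt; interior L_c = 99 − 30 = 69, R_n = 729 kN/bolt. φR_n = 0.75 × (2×432 + 4×729) = 2835.0 kN.
Tension yield (gross): A_g = 265×25 = 6625 mm². φR_n = 0.90 × 350 × 6625 = 2086.9 kN.
Governing: min(1208.4, 2835.0, 2086.9) = 1208.4 kN → bolt shear.

1208.4 kN (bolt shear governs)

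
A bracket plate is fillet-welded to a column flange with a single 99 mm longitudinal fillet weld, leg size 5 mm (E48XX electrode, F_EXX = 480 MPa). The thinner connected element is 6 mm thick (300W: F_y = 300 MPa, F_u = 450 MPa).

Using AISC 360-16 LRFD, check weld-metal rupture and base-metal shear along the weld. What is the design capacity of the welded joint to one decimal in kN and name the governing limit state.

Weld metal: throat = 0.707×5 = 3.535 mm, L = 99 mm. φR_n = 0.75 × 0.6 × 480 × 3.535 × 99 = 75.6 kN.
Base metal shear (6 mm plate): yield φR_n = 1.0×0.6×300×6×99 = 106.9 kN; rupture φR_n = 0.75×0.6×450×6×99 = 120.3 kN; take 106.9 kN (yield).
Governing: min(75.6, 106.9) = 75.6 kN → weld metal.

75.6 kN (weld metal governs)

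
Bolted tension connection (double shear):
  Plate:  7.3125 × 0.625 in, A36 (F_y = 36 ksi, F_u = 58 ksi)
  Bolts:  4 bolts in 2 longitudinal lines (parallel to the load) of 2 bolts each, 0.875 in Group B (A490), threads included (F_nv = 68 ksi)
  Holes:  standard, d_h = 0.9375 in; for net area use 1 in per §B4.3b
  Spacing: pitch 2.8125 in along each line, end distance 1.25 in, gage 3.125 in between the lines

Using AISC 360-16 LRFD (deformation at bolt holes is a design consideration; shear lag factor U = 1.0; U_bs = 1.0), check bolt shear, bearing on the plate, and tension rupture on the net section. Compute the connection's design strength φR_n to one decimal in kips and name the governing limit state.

144.4 kips (net-section rupture governs)

Bolt shear: A_b = π(0.875)²/4 = 0.60132 in². φR_n = 0.75 × 68 × 0.60132 × 4 × 2 = 245.3 kips.
Bearing (0.625 in plate, F_u = 58 ksi): end bolts L_c = 1.25 − 0.9375/2 = 0.78125, R_n = min(1.2×0.78125×0.625×58, 2.4×0.875×0.625×58) = 33.984 kips/bolt; interior L_c = 2.8125 − 0.9375 = 1.875, R_n = 76.125 kips/bolt. φR_n = 0.75 × (2×33.984 + 2×76.125) = 165.2 kips.
Tension rupture (net): A_n = (7.3125 − 2×1)×0.625 = 3.3203 in² (U = 1.0, A_e = A_n). φR_n = 0.75 × 58 × 3.3203 = 144.4 kips.
Governing: min(245.3, 165.2, 144.4) = 144.4 kips → net-section rupture.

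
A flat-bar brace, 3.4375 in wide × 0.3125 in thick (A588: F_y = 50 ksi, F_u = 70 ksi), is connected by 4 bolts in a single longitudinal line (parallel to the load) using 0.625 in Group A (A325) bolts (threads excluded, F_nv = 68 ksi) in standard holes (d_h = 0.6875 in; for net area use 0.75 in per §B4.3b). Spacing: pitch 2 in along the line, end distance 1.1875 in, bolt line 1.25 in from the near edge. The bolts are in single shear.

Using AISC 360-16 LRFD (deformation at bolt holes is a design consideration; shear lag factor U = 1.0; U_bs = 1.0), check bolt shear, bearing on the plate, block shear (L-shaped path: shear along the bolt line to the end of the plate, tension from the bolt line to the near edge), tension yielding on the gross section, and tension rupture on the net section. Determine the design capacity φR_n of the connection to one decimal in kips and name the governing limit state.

44.1 kips (net-section rupture governs)

Bolt shear: A_b = π(0.625)²/4 = 0.3068 in². φR_n = 0.75 × 68 × 0.3068 × 4 × 1 = 62.6 kips.
Bearing (0.3125 in plate, F_u = 70 ksi): end bolts L_c = 1.1875 − 0.6875/2 = 0.84375, R_n = min(1.2×0.84375×0.3125×70, 2.4×0.625×0.3125×70) = 22.148 kips/bolt; interior L_c = 2 − 0.6875 = 1.3125, R_n = 32.813 kips/bolt. φR_n = 0.75 × (1×22.148 + 3×32.813) = 90.4 kips.
Block shear: shear path 1×[1.1875+3×2] = 1×7.1875 in, A_gv = 2.2461, A_nv = 1×(7.1875 − 3.5×0.75)×0.3125 = 1.4258 in²; tension to near edge: (1.25 − 0.5×0.75)×0.3125 = 0.27344 in². R_n = min(0.6×70×1.4258, 0.6×50×2.2461) + 1.0×70×0.27344 = min(59.884, 67.383) + 19.141 = 79.025 kips. φR_n = 0.75 × 79.025 = 59.3 kips.
Tension yield (gross): A_g = 3.4375×0.3125 = 1.0742 in². φR_n = 0.90 × 50 × 1.0742 = 48.3 kips.
Tension rupture (net): A_n = (3.4375 − 1×0.75)×0.3125 = 0.83984 in² (U = 1.0, A_e = A_n). φR_n = 0.75 × 70 × 0.83984 = 44.1 kips.
Governing: min(62.6, 90.4, 59.3, 48.3, 44.1) = 44.1 kips → net-section rupture.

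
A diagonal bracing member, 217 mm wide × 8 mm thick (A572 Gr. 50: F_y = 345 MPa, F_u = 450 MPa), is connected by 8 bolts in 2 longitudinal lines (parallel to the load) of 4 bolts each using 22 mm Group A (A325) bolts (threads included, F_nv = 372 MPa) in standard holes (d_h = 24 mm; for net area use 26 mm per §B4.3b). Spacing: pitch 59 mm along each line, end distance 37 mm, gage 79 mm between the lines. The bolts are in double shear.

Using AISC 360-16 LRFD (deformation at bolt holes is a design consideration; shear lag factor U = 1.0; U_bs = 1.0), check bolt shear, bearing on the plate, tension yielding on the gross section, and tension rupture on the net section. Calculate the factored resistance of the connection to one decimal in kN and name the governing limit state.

445.5 kN (net-section rupture governs)

Bolt shear: A_b = π(22)²/4 = 380.13 mm². φR_n = 0.75 × 372 × 380.13 × 8 × 2 = 1696.9 kN.
Bearing (8 mm plate, F_u = 450 MPa): end bolts L_c = 37 − 24/2 = 25, R_n = min(1.2×25×8×450, 2.4×22×8×450) = 108 kN/bolt; interior L_c = 59 − 24 = 35, R_n = 151.2 kN/bolt. φR_n = 0.75 × (2×108 + 6×151.2) = 842.4 kN.
Tension yield (gross): A_g = 217×8 = 1736 mm². φR_n = 0.90 × 345 × 1736 = 539.0 kN.
Tension rupture (net): A_n = (217 − 2×26)×8 = 1320 mm² (U = 1.0, A_e = A_n). φR_n = 0.75 × 450 × 1320 = 445.5 kN.
Governing: min(1696.9, 842.4, 539.0, 445.5) = 445.5 kN → net-section rupture.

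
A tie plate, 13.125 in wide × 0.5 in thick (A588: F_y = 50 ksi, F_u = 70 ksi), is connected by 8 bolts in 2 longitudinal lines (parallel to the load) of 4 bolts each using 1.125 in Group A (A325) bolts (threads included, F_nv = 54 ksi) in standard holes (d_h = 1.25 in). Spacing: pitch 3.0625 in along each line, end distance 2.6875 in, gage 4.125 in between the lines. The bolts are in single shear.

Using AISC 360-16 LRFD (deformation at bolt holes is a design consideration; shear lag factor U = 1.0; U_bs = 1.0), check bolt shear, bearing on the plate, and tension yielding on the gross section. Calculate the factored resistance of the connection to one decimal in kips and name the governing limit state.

295.3 kips (gross-section yield governs)

Bolt shear: A_b = π(1.125)²/4 = 0.99402 in². φR_n = 0.75 × 54 × 0.99402 × 8 × 1 = 322.1 kips.
Bearing (0.5 in plate, F_u = 70 ksi): end bolts L_c = 2.6875 − 1.25/2 = 2.0625, R_n = min(1.2×2.0625×0.5×70, 2.4×1.125×0.5×70) = 86.625 kips/bolt; interior L_c = 3.0625 − 1.25 = 1.8125, R_n = 76.125 kips/bolt. φR_n = 0.75 × (2×86.625 + 6×76.125) = 472.5 kips.
Tension yield (gross): A_g = 13.125×0.5 = 6.5625 in². φR_n = 0.90 × 50 × 6.5625 = 295.3 kips.
Governing: min(322.1, 472.5, 295.3) = 295.3 kips → gross-section yield.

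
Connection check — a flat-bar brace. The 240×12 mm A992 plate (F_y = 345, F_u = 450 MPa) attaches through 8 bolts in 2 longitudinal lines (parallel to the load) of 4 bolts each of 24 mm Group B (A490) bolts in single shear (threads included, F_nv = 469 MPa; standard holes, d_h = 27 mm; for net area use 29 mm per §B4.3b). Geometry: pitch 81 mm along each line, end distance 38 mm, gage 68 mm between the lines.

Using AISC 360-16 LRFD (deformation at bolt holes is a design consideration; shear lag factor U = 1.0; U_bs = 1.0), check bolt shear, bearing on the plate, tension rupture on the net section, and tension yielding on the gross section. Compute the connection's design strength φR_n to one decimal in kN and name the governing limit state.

Bolt shear: A_b = π(24)²/4 = 452.39 mm². φR_n = 0.75 × 469 × 452.39 × 8 × 1 = 1273.0 kN.
Bearing (12 mm plate, F_u = 450 MPa): end bolts L_c = 38 − 27/2 = 24.5, R_n = min(1.2×24.5×12×450, 2.4×24×12×450) = 158.76 kN/bolt; interior L_c = 81 − 27 = 54, R_n = 311.04 kN/bolt. φR_n = 0.75 × (2×158.76 + 6×311.04) = 1637.8 kN.
Tension rupture (net): A_n = (240 − 2×29)×12 = 2184 mm² (U = 1.0, A_e = A_n). φR_n = 0.75 × 450 × 2184 = 737.1 kN.
Tension yield (gross): A_g = 240×12 = 2880 mm². φR_n = 0.90 × 345 × 2880 = 894.2 kN.
Governing: min(1273.0, 1637.8, 737.1, 894.2) = 737.1 kN → net-section rupture.

737.1 kN (net-section rupture governs)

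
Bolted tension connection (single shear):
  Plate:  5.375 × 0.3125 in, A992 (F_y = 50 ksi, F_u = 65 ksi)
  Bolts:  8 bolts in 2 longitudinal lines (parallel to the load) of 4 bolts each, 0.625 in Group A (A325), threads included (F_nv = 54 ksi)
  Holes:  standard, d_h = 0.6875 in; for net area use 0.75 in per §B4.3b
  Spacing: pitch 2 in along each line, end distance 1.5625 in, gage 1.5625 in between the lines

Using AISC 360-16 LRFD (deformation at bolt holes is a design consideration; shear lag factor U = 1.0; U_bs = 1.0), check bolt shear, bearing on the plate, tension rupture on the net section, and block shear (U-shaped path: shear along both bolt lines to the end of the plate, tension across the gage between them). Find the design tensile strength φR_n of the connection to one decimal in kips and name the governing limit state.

Bolt shear: A_b = π(0.625)²/4 = 0.3068 in². φR_n = 0.75 × 54 × 0.3068 × 8 × 1 = 99.4 kips.
Bearing (0.3125 in plate, F_u = 65 ksi): end bolts L_c = 1.5625 − 0.6875/2 = 1.21875, R_n = min(1.2×1.21875×0.3125×65, 2.4×0.625×0.3125×65) = 29.707 kips/bolt; interior L_c = 2 − 0.6875 = 1.3125, R_n = 30.469 kips/bolt. φR_n = 0.75 × (2×29.707 + 6×30.469) = 181.7 kips.
Tension rupture (net): A_n = (5.375 − 2×0.75)×0.3125 = 1.2109 in² (U = 1.0, A_e = A_n). φR_n = 0.75 × 65 × 1.2109 = 59.0 kips.
Block shear: shear path 2×[1.5625+3×2] = 2×7.5625 in, A_gv = 4.7266, A_nv = 2×(7.5625 − 3.5×0.75)×0.3125 = 3.0859 in²; tension across gage: (1.5625 − 1×0.75)×0.3125 = 0.25391 in². R_n = min(0.6×65×3.0859, 0.6×50×4.7266) + 1.0×65×0.25391 = min(120.35, 141.8) + 16.504 = 136.85 kips. φR_n = 0.75 × 136.85 = 102.6 kips.
Governing: min(99.4, 181.7, 59.0, 102.6) = 59.0 kips → net-section rupture.

59.0 kips (net-section rupture governs)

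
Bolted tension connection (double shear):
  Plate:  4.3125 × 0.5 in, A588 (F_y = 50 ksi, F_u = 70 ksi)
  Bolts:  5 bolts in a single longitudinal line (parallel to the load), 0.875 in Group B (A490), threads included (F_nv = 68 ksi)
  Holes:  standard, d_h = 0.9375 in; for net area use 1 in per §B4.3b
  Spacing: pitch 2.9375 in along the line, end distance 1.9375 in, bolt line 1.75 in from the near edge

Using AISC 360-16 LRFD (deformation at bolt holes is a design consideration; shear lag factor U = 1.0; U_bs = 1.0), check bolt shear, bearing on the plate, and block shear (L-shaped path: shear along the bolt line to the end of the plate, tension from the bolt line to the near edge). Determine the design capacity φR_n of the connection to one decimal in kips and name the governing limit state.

Bolt shear: A_b = π(0.875)²/4 = 0.60132 in². φR_n = 0.75 × 68 × 0.60132 × 5 × 2 = 306.7 kips.
Bearing (0.5 in plate, F_u = 70 ksi): end bolts L_c = 1.9375 − 0.9375/2 = 1.46875, R_n = min(1.2×1.46875×0.5×70, 2.4×0.875×0.5×70) = 61.688 kips/bolt; interior L_c = 2.9375 − 0.9375 = 2, R_n = 73.5 kips/bolt. φR_n = 0.75 × (1×61.688 + 4×73.5) = 266.8 kips.
Block shear: shear path 1×[1.9375+4×2.9375] = 1×13.6875 in, A_gv = 6.8438, A_nv = 1×(13.6875 − 4.5×1)×0.5 = 4.5938 in²; tension to near edge: (1.75 − 0.5×1)×0.5 = 0.625 in². R_n = min(0.6×70×4.5938, 0.6×50×6.8438) + 1.0×70×0.625 = min(192.94, 205.31) + 43.75 = 236.69 kips. φR_n = 0.75 × 236.69 = 177.5 kips.
Governing: min(306.7, 266.8, 177.5) = 177.5 kips → block shear.

177.5 kips (block shear governs)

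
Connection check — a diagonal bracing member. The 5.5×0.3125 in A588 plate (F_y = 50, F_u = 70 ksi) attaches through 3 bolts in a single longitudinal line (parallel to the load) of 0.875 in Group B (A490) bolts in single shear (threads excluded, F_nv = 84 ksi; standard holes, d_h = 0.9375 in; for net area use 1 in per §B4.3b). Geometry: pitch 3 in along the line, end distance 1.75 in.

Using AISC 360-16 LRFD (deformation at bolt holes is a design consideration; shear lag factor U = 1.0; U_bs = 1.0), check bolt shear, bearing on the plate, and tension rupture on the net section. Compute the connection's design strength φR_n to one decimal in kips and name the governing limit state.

Bolt shear: A_b = π(0.875)²/4 = 0.60132 in². φR_n = 0.75 × 84 × 0.60132 × 3 × 1 = 113.6 kips.
Bearing (0.3125 in plate, F_u = 70 ksi): end bolts L_c = 1.75 − 0.9375/2 = 1.28125, R_n = min(1.2×1.28125×0.3125×70, 2.4×0.875×0.3125×70) = 33.633 kips/bolt; interior L_c = 3 − 0.9375 = 2.0625, R_n = 45.938 kips/bolt. φR_n = 0.75 × (1×33.633 + 2×45.938) = 94.1 kips.
Tension rupture (net): A_n = (5.5 − 1×1)×0.3125 = 1.4063 in² (U = 1.0, A_e = A_n). φR_n = 0.75 × 70 × 1.4063 = 73.8 kips.
Governing: min(113.6, 94.1, 73.8) = 73.8 kips → net-section rupture.

73.8 kips (net-section rupture governs)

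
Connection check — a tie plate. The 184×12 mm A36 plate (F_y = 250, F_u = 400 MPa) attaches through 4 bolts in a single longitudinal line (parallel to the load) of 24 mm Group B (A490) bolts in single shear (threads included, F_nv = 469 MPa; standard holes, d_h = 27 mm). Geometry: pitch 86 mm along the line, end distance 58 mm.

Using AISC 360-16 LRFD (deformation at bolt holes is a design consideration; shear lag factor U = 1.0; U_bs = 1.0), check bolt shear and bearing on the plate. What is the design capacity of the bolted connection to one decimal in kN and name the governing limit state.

Bolt shear: A_b = π(24)²/4 = 452.39 mm². φR_n = 0.75 × 469 × 452.39 × 4 × 1 = 636.5 kN.
Bearing (12 mm plate, F_u = 400 MPa): end bolts L_c = 58 − 27/2 = 44.5, R_n = min(1.2×44.5×12×400, 2.4×24×12×400) = 256.32 kN/bolt; interior L_c = 86 − 27 = 59, R_n = 276.48 kN/bolt. φR_n = 0.75 × (1×256.32 + 3×276.48) = 814.3 kN.
Governing: min(636.5, 814.3) = 636.5 kN → bolt shear.

636.5 kN (bolt shear governs)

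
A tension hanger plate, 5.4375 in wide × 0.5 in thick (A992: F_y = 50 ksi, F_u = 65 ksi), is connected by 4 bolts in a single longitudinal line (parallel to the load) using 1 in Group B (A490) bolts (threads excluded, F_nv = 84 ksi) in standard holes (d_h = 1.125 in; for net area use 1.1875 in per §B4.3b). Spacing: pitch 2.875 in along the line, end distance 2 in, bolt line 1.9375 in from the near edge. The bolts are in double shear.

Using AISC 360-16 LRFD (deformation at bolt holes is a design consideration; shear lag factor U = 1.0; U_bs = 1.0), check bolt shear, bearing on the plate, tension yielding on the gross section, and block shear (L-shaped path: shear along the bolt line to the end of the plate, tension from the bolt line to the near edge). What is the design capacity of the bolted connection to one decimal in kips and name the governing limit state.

Bolt shear: A_b = π(1)²/4 = 0.7854 in². φR_n = 0.75 × 84 × 0.7854 × 4 × 2 = 395.8 kips.
Bearing (0.5 in plate, F_u = 65 ksi): end bolts L_c = 2 − 1.125/2 = 1.4375, R_n = min(1.2×1.4375×0.5×65, 2.4×1×0.5×65) = 56.063 kips/bolt; interior L_c = 2.875 − 1.125 = 1.75, R_n = 68.25 kips/bolt. φR_n = 0.75 × (1×56.063 + 3×68.25) = 195.6 kips.
Tension yield (gross): A_g = 5.4375×0.5 = 2.7188 in². φR_n = 0.90 × 50 × 2.7188 = 122.3 kips.
Block shear: shear path 1×[2+3×2.875] = 1×10.625 in, A_gv = 5.3125, A_nv = 1×(10.625 − 3.5×1.1875)×0.5 = 3.2344 in²; tension to near edge: (1.9375 − 0.5×1.1875)×0.5 = 0.67188 in². R_n = min(0.6×65×3.2344, 0.6×50×5.3125) + 1.0×65×0.67188 = min(126.14, 159.38) + 43.672 = 169.81 kips. φR_n = 0.75 × 169.81 = 127.4 kips.
Governing: min(395.8, 195.6, 122.3, 127.4) = 122.3 kips → gross-section yield.

122.3 kips (gross-section yield governs)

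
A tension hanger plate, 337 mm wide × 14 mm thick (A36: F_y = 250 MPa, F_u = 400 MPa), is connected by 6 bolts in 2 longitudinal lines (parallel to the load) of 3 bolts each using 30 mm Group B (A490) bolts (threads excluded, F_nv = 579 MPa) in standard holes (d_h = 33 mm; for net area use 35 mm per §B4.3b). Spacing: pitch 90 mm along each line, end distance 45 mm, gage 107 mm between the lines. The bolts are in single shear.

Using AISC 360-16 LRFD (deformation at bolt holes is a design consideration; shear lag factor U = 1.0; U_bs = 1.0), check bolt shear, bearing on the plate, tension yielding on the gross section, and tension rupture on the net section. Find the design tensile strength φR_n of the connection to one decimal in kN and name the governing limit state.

1061.6 kN (gross-section yield governs)

Bolt shear: A_b = π(30)²/4 = 706.86 mm². φR_n = 0.75 × 579 × 706.86 × 6 × 1 = 1841.7 kN.
Bearing (14 mm plate, F_u = 400 MPa): end bolts L_c = 45 − 33/2 = 28.5, R_n = min(1.2×28.5×14×400, 2.4×30×14×400) = 191.52 kN/bolt; interior L_c = 90 − 33 = 57, R_n = 383.04 kN/bolt. φR_n = 0.75 × (2×191.52 + 4×383.04) = 1436.4 kN.
Tension yield (gross): A_g = 337×14 = 4718 mm². φR_n = 0.90 × 250 × 4718 = 1061.6 kN.
Tension rupture (net): A_n = (337 − 2×35)×14 = 3738 mm² (U = 1.0, A_e = A_n). φR_n = 0.75 × 400 × 3738 = 1121.4 kN.
Governing: min(1841.7, 1436.4, 1061.6, 1121.4) = 1061.6 kN → gross-section yield.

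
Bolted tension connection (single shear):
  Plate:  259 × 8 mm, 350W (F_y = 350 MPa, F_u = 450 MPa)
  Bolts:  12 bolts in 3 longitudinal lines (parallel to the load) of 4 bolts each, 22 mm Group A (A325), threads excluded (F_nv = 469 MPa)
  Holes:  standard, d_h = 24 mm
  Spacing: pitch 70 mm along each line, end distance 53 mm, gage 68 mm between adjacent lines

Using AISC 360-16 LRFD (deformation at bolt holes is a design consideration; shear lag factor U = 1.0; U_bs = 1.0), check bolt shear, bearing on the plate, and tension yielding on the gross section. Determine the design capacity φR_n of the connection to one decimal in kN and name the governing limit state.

Bolt shear: A_b = π(22)²/4 = 380.13 mm². φR_n = 0.75 × 469 × 380.13 × 12 × 1 = 1604.5 kN.
Bearing (8 mm plate, F_u = 450 MPa): end bolts L_c = 53 − 24/2 = 41, R_n = min(1.2×41×8×450, 2.4×22×8×450) = 177.12 kN/bolt; interior L_c = 70 − 24 = 46, R_n = 190.08 kN/bolt. φR_n = 0.75 × (3×177.12 + 9×190.08) = 1681.6 kN.
Tension yield (gross): A_g = 259×8 = 2072 mm². φR_n = 0.90 × 350 × 2072 = 652.7 kN.
Governing: min(1604.5, 1681.6, 652.7) = 652.7 kN → gross-section yield.

652.7 kN (gross-section yield governs)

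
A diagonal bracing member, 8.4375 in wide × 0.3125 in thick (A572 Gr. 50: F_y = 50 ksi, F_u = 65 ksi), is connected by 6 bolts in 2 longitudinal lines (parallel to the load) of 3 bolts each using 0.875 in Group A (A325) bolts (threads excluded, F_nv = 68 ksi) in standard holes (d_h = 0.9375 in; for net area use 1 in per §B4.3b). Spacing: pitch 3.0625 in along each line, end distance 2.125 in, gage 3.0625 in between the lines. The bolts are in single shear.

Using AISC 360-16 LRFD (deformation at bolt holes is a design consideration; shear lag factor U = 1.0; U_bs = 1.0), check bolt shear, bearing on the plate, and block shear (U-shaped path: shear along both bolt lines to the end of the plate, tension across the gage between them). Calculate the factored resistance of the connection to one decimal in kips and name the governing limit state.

136.5 kips (block shear governs)

Bolt shear: A_b = π(0.875)²/4 = 0.60132 in². φR_n = 0.75 × 68 × 0.60132 × 6 × 1 = 184.0 kips.
Bearing (0.3125 in plate, F_u = 65 ksi): end bolts L_c = 2.125 − 0.9375/2 = 1.65625, R_n = min(1.2×1.65625×0.3125×65, 2.4×0.875×0.3125×65) = 40.371 kips/bolt; interior L_c = 3.0625 − 0.9375 = 2.125, R_n = 42.656 kips/bolt. φR_n = 0.75 × (2×40.371 + 4×42.656) = 188.5 kips.
Block shear: shear path 2×[2.125+2×3.0625] = 2×8.25 in, A_gv = 5.1563, A_nv = 2×(8.25 − 2.5×1)×0.3125 = 3.5938 in²; tension across gage: (3.0625 − 1×1)×0.3125 = 0.64453 in². R_n = min(0.6×65×3.5938, 0.6×50×5.1563) + 1.0×65×0.64453 = min(140.16, 154.69) + 41.894 = 182.05 kips. φR_n = 0.75 × 182.05 = 136.5 kips.
Governing: min(184.0, 188.5, 136.5) = 136.5 kips → block shear.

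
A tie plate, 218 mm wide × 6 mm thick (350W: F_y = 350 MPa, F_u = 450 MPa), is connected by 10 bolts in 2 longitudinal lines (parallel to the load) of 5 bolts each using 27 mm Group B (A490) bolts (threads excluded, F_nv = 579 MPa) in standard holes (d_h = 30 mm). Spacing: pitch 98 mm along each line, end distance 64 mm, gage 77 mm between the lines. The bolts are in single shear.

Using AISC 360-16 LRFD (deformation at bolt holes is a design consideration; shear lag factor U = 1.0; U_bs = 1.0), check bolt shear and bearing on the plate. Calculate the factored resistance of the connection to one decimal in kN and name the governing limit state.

Bolt shear: A_b = π(27)²/4 = 572.56 mm². φR_n = 0.75 × 579 × 572.56 × 10 × 1 = 2486.3 kN.
Bearing (6 mm plate, F_u = 450 MPa): end bolts L_c = 64 − 30/2 = 49, R_n = min(1.2×49×6×450, 2.4×27×6×450) = 158.76 kN/bolt; interior L_c = 98 − 30 = 68, R_n = 174.96 kN/bolt. φR_n = 0.75 × (2×158.76 + 8×174.96) = 1287.9 kN.
Governing: min(2486.3, 1287.9) = 1287.9 kN → bearing.

1287.9 kN (bearing governs)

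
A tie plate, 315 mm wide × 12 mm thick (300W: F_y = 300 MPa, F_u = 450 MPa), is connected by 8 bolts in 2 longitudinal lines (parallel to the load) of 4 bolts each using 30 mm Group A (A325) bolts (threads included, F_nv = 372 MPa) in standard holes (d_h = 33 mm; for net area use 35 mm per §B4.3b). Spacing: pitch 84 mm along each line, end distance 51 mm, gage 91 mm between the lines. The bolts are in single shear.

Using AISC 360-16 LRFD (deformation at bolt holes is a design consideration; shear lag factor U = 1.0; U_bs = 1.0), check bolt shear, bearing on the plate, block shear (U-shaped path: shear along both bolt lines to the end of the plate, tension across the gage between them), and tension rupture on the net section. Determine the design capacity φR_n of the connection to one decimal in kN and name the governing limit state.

Bolt shear: A_b = π(30)²/4 = 706.86 mm². φR_n = 0.75 × 372 × 706.86 × 8 × 1 = 1577.7 kN.
Bearing (12 mm plate, F_u = 450 MPa): end bolts L_c = 51 − 33/2 = 34.5, R_n = min(1.2×34.5×12×450, 2.4×30×12×450) = 223.56 kN/bolt; interior L_c = 84 − 33 = 51, R_n = 330.48 kN/bolt. φR_n = 0.75 × (2×223.56 + 6×330.48) = 1822.5 kN.
Block shear: shear path 2×[51+3×84] = 2×303 mm, A_gv = 7272, A_nv = 2×(303 − 3.5×35)×12 = 4332 mm²; tension across gage: (91 − 1×35)×12 = 672 mm². R_n = min(0.6×450×4332, 0.6×300×7272) + 1.0×450×672 = min(1169.6, 1309) + 302.4 = 1472 kN. φR_n = 0.75 × 1472 = 1104.0 kN.
Tension rupture (net): A_n = (315 − 2×35)×12 = 2940 mm² (U = 1.0, A_e = A_n). φR_n = 0.75 × 450 × 2940 = 992.3 kN.
Governing: min(1577.7, 1822.5, 1104.0, 992.3) = 992.3 kN → net-section rupture.

992.3 kN (net-section rupture governs)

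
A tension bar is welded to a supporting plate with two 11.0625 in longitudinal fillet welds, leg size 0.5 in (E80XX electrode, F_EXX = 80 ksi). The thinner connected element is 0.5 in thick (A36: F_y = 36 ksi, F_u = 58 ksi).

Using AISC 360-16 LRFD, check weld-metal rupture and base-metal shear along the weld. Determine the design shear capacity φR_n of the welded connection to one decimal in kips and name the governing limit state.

239.0 kips (base-metal shear governs)

Weld metal: throat = 0.707×0.5 = 0.3535 in, L = 2×11.0625 = 22.125 in. φR_n = 0.75 × 0.6 × 80 × 0.3535 × 22.125 = 281.6 kips.
Base metal shear (0.5 in plate): yield φR_n = 1.0×0.6×36×0.5×22.125 = 239.0 kips; rupture φR_n = 0.75×0.6×58×0.5×22.125 = 288.7 kips; take 239.0 kips (yield).
Governing: min(281.6, 239.0) = 239.0 kips → base-metal shear.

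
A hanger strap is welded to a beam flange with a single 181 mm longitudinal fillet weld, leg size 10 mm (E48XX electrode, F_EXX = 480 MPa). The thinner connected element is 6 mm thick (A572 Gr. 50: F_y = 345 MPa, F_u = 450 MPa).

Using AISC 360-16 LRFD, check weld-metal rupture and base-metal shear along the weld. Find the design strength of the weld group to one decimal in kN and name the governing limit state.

219.9 kN (base-metal shear governs)

Weld metal: throat = 0.707×10 = 7.07 mm, L = 181 mm. φR_n = 0.75 × 0.6 × 480 × 7.07 × 181 = 276.4 kN.
Base metal shear (6 mm plate): yield φR_n = 1.0×0.6×345×6×181 = 224.8 kN; rupture φR_n = 0.75×0.6×450×6×181 = 219.9 kN; take 219.9 kN (rupture).
Governing: min(276.4, 219.9) = 219.9 kN → base-metal shear.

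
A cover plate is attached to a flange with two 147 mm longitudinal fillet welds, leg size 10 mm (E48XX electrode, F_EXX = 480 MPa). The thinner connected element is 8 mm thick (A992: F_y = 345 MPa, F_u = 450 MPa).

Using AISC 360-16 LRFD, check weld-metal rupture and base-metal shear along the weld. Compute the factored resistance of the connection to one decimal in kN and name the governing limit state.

Weld metal: throat = 0.707×10 = 7.07 mm, L = 2×147 = 294 mm. φR_n = 0.75 × 0.6 × 480 × 7.07 × 294 = 449.0 kN.
Base metal shear (8 mm plate): yield φR_n = 1.0×0.6×345×8×294 = 486.9 kN; rupture φR_n = 0.75×0.6×450×8×294 = 476.3 kN; take 476.3 kN (rupture).
Governing: min(449.0, 476.3) = 449.0 kN → weld metal.

449.0 kN (weld metal governs)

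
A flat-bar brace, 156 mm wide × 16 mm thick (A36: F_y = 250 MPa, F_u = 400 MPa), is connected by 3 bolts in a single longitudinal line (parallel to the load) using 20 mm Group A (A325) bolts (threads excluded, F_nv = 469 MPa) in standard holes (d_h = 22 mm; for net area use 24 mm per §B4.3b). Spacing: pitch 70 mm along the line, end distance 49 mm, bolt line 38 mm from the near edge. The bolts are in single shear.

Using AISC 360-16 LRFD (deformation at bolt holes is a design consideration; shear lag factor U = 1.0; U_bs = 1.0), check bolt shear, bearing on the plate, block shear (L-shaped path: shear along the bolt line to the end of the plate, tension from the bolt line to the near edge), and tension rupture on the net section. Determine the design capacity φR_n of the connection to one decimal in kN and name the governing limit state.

Bolt shear: A_b = π(20)²/4 = 314.16 mm². φR_n = 0.75 × 469 × 314.16 × 3 × 1 = 331.5 kN.
Bearing (16 mm plate, F_u = 400 MPa): end bolts L_c = 49 − 22/2 = 38, R_n = min(1.2×38×16×400, 2.4×20×16×400) = 291.84 kN/bolt; interior L_c = 70 − 22 = 48, R_n = 307.2 kN/bolt. φR_n = 0.75 × (1×291.84 + 2×307.2) = 679.7 kN.
Block shear: shear path 1×[49+2×70] = 1×189 mm, A_gv = 3024, A_nv = 1×(189 − 2.5×24)×16 = 2064 mm²; tension to near edge: (38 − 0.5×24)×16 = 416 mm². R_n = min(0.6×400×2064, 0.6×250×3024) + 1.0×400×416 = min(495.36, 453.6) + 166.4 = 620 kN. φR_n = 0.75 × 620 = 465.0 kN.
Tension rupture (net): A_n = (156 − 1×24)×16 = 2112 mm² (U = 1.0, A_e = A_n). φR_n = 0.75 × 400 × 2112 = 633.6 kN.
Governing: min(331.5, 679.7, 465.0, 633.6) = 331.5 kN → bolt shear.

331.5 kN (bolt shear governs)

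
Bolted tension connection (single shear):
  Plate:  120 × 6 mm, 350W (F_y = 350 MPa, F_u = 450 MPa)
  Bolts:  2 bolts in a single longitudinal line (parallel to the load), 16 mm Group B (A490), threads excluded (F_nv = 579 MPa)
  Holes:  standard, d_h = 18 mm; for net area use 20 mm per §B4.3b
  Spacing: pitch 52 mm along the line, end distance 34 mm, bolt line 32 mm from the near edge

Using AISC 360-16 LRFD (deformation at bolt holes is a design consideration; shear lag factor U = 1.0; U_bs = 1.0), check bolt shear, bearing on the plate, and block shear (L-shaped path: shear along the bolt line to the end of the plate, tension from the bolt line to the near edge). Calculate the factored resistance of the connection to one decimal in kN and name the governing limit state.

Bolt shear: A_b = π(16)²/4 = 201.06 mm². φR_n = 0.75 × 579 × 201.06 × 2 × 1 = 174.6 kN.
Bearing (6 mm plate, F_u = 450 MPa): end bolts L_c = 34 − 18/2 = 25, R_n = min(1.2×25×6×450, 2.4×16×6×450) = 81 kN/bolt; interior L_c = 52 − 18 = 34, R_n = 103.68 kN/bolt. φR_n = 0.75 × (1×81 + 1×103.68) = 138.5 kN.
Block shear: shear path 1×[34+1×52] = 1×86 mm, A_gv = 516, A_nv = 1×(86 − 1.5×20)×6 = 336 mm²; tension to near edge: (32 − 0.5×20)×6 = 132 mm². R_n = min(0.6×450×336, 0.6×350×516) + 1.0×450×132 = min(90.72, 108.36) + 59.4 = 150.12 kN. φR_n = 0.75 × 150.12 = 112.6 kN.
Governing: min(174.6, 138.5, 112.6) = 112.6 kN → block shear.

112.6 kN (block shear governs)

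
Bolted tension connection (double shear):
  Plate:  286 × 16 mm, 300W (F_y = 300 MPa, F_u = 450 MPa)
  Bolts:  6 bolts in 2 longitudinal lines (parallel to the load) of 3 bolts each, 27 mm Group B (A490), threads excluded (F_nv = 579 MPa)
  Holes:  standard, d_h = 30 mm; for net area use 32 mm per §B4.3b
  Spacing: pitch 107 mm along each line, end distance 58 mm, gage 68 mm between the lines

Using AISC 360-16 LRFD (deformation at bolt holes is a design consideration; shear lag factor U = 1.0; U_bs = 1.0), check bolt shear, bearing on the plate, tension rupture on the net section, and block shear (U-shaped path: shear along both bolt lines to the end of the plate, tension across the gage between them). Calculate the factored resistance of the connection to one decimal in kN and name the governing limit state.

1198.8 kN (net-section rupture governs)

Bolt shear: A_b = π(27)²/4 = 572.56 mm². φR_n = 0.75 × 579 × 572.56 × 6 × 2 = 2983.6 kN.
Bearing (16 mm plate, F_u = 450 MPa): end bolts L_c = 58 − 30/2 = 43, R_n = min(1.2×43×16×450, 2.4×27×16×450) = 371.52 kN/bolt; interior L_c = 107 − 30 = 77, R_n = 466.56 kN/bolt. φR_n = 0.75 × (2×371.52 + 4×466.56) = 1957.0 kN.
Tension rupture (net): A_n = (286 − 2×32)×16 = 3552 mm² (U = 1.0, A_e = A_n). φR_n = 0.75 × 450 × 3552 = 1198.8 kN.
Block shear: shear path 2×[58+2×107] = 2×272 mm, A_gv = 8704, A_nv = 2×(272 − 2.5×32)×16 = 6144 mm²; tension across gage: (68 − 1×32)×16 = 576 mm². R_n = min(0.6×450×6144, 0.6×300×8704) + 1.0×450×576 = min(1658.9, 1566.7) + 259.2 = 1825.9 kN. φR_n = 0.75 × 1825.9 = 1369.4 kN.
Governing: min(2983.6, 1957.0, 1198.8, 1369.4) = 1198.8 kN → net-section rupture.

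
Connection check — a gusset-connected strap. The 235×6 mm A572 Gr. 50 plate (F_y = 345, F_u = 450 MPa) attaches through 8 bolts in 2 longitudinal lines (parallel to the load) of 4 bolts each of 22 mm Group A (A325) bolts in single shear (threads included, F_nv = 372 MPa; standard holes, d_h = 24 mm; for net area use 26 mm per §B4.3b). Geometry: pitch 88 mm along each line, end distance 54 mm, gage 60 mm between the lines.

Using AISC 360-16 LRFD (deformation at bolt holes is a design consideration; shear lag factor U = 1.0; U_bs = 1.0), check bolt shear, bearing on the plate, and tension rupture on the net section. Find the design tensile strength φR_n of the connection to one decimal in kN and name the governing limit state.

370.6 kN (net-section rupture governs)

Bolt shear: A_b = π(22)²/4 = 380.13 mm². φR_n = 0.75 × 372 × 380.13 × 8 × 1 = 848.5 kN.
Bearing (6 mm plate, F_u = 450 MPa): end bolts L_c = 54 − 24/2 = 42, R_n = min(1.2×42×6×450, 2.4×22×6×450) = 136.08 kN/bolt; interior L_c = 88 − 24 = 64, R_n = 142.56 kN/bolt. φR_n = 0.75 × (2×136.08 + 6×142.56) = 845.6 kN.
Tension rupture (net): A_n = (235 − 2×26)×6 = 1098 mm² (U = 1.0, A_e = A_n). φR_n = 0.75 × 450 × 1098 = 370.6 kN.
Governing: min(848.5, 845.6, 370.6) = 370.6 kN → net-section rupture.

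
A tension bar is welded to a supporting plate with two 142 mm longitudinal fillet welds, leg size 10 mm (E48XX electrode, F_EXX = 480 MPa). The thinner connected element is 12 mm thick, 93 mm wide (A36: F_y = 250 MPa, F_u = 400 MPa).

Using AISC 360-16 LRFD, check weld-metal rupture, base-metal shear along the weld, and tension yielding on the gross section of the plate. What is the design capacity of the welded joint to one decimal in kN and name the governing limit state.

251.1 kN (gross-section yield governs)

Weld metal: throat = 0.707×10 = 7.07 mm, L = 2×142 = 284 mm. φR_n = 0.75 × 0.6 × 480 × 7.07 × 284 = 433.7 kN.
Base metal shear (12 mm plate): yield φR_n = 1.0×0.6×250×12×284 = 511.2 kN; rupture φR_n = 0.75×0.6×400×12×284 = 613.4 kN; take 511.2 kN (yield).
Tension yield (gross): A_g = 93×12 = 1116 mm². φR_n = 0.90 × 250 × 1116 = 251.1 kN.
Governing: min(433.7, 511.2, 251.1) = 251.1 kN → gross-section yield.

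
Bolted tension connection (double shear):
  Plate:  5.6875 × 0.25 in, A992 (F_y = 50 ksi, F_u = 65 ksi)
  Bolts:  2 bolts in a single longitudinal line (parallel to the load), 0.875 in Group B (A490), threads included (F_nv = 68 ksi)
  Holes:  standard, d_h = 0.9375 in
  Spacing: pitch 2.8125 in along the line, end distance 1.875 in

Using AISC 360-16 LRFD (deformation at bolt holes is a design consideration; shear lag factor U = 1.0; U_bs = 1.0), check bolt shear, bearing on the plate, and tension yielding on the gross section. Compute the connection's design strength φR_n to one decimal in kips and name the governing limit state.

46.2 kips (bearing governs)

Bolt shear: A_b = π(0.875)²/4 = 0.60132 in². φR_n = 0.75 × 68 × 0.60132 × 2 × 2 = 122.7 kips.
Bearing (0.25 in plate, F_u = 65 ksi): end bolts L_c = 1.875 − 0.9375/2 = 1.40625, R_n = min(1.2×1.40625×0.25×65, 2.4×0.875×0.25×65) = 27.422 kips/bolt; interior L_c = 2.8125 − 0.9375 = 1.875, R_n = 34.125 kips/bolt. φR_n = 0.75 × (1×27.422 + 1×34.125) = 46.2 kips.
Tension yield (gross): A_g = 5.6875×0.25 = 1.4219 in². φR_n = 0.90 × 50 × 1.4219 = 64.0 kips.
Governing: min(122.7, 46.2, 64.0) = 46.2 kips → bearing.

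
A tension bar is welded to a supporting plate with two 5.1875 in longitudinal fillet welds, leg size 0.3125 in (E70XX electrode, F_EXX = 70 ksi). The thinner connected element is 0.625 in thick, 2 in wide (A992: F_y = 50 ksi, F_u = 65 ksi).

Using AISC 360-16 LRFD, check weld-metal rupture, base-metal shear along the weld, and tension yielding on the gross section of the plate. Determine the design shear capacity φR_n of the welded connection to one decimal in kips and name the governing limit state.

56.3 kips (gross-section yield governs)

Weld metal: throat = 0.707×0.3125 = 0.22094 in, L = 2×5.1875 = 10.375 in. φR_n = 0.75 × 0.6 × 70 × 0.22094 × 10.375 = 72.2 kips.
Base metal shear (0.625 in plate): yield φR_n = 1.0×0.6×50×0.625×10.375 = 194.5 kips; rupture φR_n = 0.75×0.6×65×0.625×10.375 = 189.7 kips; take 189.7 kips (rupture).
Tension yield (gross): A_g = 2×0.625 = 1.25 in². φR_n = 0.90 × 50 × 1.25 = 56.3 kips.
Governing: min(72.2, 189.7, 56.3) = 56.3 kips → gross-section yield.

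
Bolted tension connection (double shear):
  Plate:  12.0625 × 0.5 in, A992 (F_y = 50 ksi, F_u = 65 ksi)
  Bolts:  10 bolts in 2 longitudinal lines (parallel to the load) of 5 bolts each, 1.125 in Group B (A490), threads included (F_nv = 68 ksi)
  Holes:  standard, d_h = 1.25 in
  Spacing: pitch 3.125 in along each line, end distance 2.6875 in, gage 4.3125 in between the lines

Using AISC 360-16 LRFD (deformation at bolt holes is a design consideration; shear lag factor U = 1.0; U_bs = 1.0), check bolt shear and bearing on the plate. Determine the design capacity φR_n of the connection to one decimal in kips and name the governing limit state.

Bolt shear: A_b = π(1.125)²/4 = 0.99402 in². φR_n = 0.75 × 68 × 0.99402 × 10 × 2 = 1013.9 kips.
Bearing (0.5 in plate, F_u = 65 ksi): end bolts L_c = 2.6875 − 1.25/2 = 2.0625, R_n = min(1.2×2.0625×0.5×65, 2.4×1.125×0.5×65) = 80.438 kips/bolt; interior L_c = 3.125 − 1.25 = 1.875, R_n = 73.125 kips/bolt. φR_n = 0.75 × (2×80.438 + 8×73.125) = 559.4 kips.
Governing: min(1013.9, 559.4) = 559.4 kips → bearing.

559.4 kips (bearing governs)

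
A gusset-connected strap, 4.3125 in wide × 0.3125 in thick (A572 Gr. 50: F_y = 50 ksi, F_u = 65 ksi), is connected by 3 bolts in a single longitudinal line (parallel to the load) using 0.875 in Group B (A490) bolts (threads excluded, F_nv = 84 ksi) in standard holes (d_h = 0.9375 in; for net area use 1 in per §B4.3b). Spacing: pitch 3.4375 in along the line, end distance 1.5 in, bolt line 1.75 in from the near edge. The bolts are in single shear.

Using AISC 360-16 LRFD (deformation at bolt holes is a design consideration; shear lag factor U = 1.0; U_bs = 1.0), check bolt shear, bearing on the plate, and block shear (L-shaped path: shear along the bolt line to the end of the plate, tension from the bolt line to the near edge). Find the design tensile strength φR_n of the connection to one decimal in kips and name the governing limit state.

72.7 kips (block shear governs)

Bolt shear: A_b = π(0.875)²/4 = 0.60132 in². φR_n = 0.75 × 84 × 0.60132 × 3 × 1 = 113.6 kips.
Bearing (0.3125 in plate, F_u = 65 ksi): end bolts L_c = 1.5 − 0.9375/2 = 1.03125, R_n = min(1.2×1.03125×0.3125×65, 2.4×0.875×0.3125×65) = 25.137 kips/bolt; interior L_c = 3.4375 − 0.9375 = 2.5, R_n = 42.656 kips/bolt. φR_n = 0.75 × (1×25.137 + 2×42.656) = 82.8 kips.
Block shear: shear path 1×[1.5+2×3.4375] = 1×8.375 in, A_gv = 2.6172, A_nv = 1×(8.375 − 2.5×1)×0.3125 = 1.8359 in²; tension to near edge: (1.75 − 0.5×1)×0.3125 = 0.39063 in². R_n = min(0.6×65×1.8359, 0.6×50×2.6172) + 1.0×65×0.39063 = min(71.6, 78.516) + 25.391 = 96.991 kips. φR_n = 0.75 × 96.991 = 72.7 kips.
Governing: min(113.6, 82.8, 72.7) = 72.7 kips → block shear.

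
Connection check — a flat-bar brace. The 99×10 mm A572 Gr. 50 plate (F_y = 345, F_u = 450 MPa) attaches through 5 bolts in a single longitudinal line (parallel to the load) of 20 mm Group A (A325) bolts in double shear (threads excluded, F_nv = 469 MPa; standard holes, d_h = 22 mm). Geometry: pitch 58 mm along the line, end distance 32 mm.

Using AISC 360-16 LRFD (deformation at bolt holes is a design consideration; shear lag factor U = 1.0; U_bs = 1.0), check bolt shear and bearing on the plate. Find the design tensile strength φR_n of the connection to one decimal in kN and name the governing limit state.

668.3 kN (bearing governs)

Bolt shear: A_b = π(20)²/4 = 314.16 mm². φR_n = 0.75 × 469 × 314.16 × 5 × 2 = 1105.1 kN.
Bearing (10 mm plate, F_u = 450 MPa): end bolts L_c = 32 − 22/2 = 21, R_n = min(1.2×21×10×450, 2.4×20×10×450) = 113.4 kN/bolt; interior L_c = 58 − 22 = 36, R_n = 194.4 kN/bolt. φR_n = 0.75 × (1×113.4 + 4×194.4) = 668.3 kN.
Governing: min(1105.1, 668.3) = 668.3 kN → bearing.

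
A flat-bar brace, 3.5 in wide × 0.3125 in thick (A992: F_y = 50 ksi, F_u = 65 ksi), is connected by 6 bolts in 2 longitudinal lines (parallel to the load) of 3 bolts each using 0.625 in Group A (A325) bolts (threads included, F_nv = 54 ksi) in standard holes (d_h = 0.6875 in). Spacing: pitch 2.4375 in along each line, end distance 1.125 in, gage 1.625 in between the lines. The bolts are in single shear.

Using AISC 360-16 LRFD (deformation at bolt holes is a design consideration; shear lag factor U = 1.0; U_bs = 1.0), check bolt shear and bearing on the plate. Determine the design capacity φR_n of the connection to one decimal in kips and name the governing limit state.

Bolt shear: A_b = π(0.625)²/4 = 0.3068 in². φR_n = 0.75 × 54 × 0.3068 × 6 × 1 = 74.6 kips.
Bearing (0.3125 in plate, F_u = 65 ksi): end bolts L_c = 1.125 − 0.6875/2 = 0.78125, R_n = min(1.2×0.78125×0.3125×65, 2.4×0.625×0.3125×65) = 19.043 kips/bolt; interior L_c = 2.4375 − 0.6875 = 1.75, R_n = 30.469 kips/bolt. φR_n = 0.75 × (2×19.043 + 4×30.469) = 120.0 kips.
Governing: min(74.6, 120.0) = 74.6 kips → bolt shear.

74.6 kips (bolt shear governs)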